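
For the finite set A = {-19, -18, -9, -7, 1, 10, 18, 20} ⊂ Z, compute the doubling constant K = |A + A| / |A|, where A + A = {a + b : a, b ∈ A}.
K = |A + A| / |A| = 30/8 = 15/4

Enumerate A + A = {a + b : a, b ∈ A}. With |A| = 8, there are |A|^2 = 64 ordered sum pairs; collecting distinct values, A + A = {-38, -37, -36, -28, -27, -26, -25, -18, -17, -16, -14, -9, -8, -6, -1, 0, 1, 2, 3, 9, 11, 13, 19, 20, 21, 28, 30, 36, 38, 40}, so |A + A| = 30. Thus K = 30/8 = 15/4. For comparison, the minimum possible |A + A| over all 8-element sets is 2·8 − 1 = 15 (so min K = 15/8), attained only by arithmetic progressions.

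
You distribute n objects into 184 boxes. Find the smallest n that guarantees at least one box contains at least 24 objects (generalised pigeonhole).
n = (24 − 1)·184 + 1 = 4233

By the generalised pigeonhole principle, to guarantee some box contains ≥ r objects we need more than (r − 1) · k objects total. Threshold: n = (r − 1) · k + 1. With r = 24 and k = 184: n = 23 · 184 + 1 = 4232 + 1 = 4233. For n = 4232 = 23 · 184, we can put exactly 23 objects in every box, avoiding 24 in any single one — so 4233 is tight.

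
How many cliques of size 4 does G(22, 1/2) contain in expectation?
E[# K_4] = C(22, 4) · (1/2)^C(4, 2) = 7315 / 2^6 = 114.296875

For each 4-subset S of vertices (there are C(22, 4) = 7315 such S), let X_S = 1 if S induces a K_4 (all C(4, 2) = 6 edges present). Then P(X_S = 1) = (1/2)^6 = 1/64. By linearity of expectation, E[# K_4] = C(22, 4) · (1/2)^6 = 7315 / 64 = 114.296875.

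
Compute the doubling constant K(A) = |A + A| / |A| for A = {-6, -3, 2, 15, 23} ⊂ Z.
K = |A + A| / |A| = 14/5

Enumerate A + A = {a + b : a, b ∈ A}. With |A| = 5, there are |A|^2 = 25 ordered sum pairs; collecting distinct values, A + A = {-12, -9, -6, -4, -1, 4, 9, 12, 17, 20, 25, 30, 38, 46}, so |A + A| = 14. Thus K = 14/5. For comparison, the minimum possible |A + A| over all 5-element sets is 2·5 − 1 = 9 (so min K = 9/5), attained only by arithmetic progressions.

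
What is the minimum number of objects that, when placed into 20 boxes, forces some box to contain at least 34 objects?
n = (34 − 1)·20 + 1 = 661

By the generalised pigeonhole principle, to guarantee some box contains ≥ r objects we need more than (r − 1) · k objects total. Threshold: n = (r − 1) · k + 1. With r = 34 and k = 20: n = 33 · 20 + 1 = 660 + 1 = 661. For n = 660 = 33 · 20, we can put exactly 33 objects in every box, avoiding 34 in any single one — so 661 is tight.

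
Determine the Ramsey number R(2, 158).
R(2, 158) = 158

R(2, k) = k for all k ≥ 2: in a 2-colouring of K_k, either some edge is red (a red K_2) or all edges are blue (a blue K_k). And K_{157} coloured all-blue has no blue K_158, so R(2, 158) > 157. Hence R(2, 158) = 158.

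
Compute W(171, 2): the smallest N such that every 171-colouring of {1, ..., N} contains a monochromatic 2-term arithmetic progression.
W(171, 2) = 171 + 1 = 172

A 2-term AP is any pair of integers, so a monochromatic 2-AP exists iff some colour is used at least twice. With 171 colours, the colouring i ↦ i on {1, ..., 171} uses each colour once, avoiding any monochromatic pair, so W(171, 2) > 171. For {1, ..., 172}, pigeonhole forces two integers of the same colour, which form a monochromatic 2-AP. Hence W(171, 2) = 172.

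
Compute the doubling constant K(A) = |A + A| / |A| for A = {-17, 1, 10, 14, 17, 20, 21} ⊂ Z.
K = |A + A| / |A| = 26/7

Enumerate A + A = {a + b : a, b ∈ A}. With |A| = 7, there are |A|^2 = 49 ordered sum pairs; collecting distinct values, A + A = {-34, -16, -7, -3, 0, 2, 3, 4, 11, 15, 18, 20, 21, 22, 24, 27, 28, 30, 31, 34, 35, 37, 38, 40, 41, 42}, so |A + A| = 26. Thus K = 26/7. For comparison, the minimum possible |A + A| over all 7-element sets is 2·7 − 1 = 13 (so min K = 13/7), attained only by arithmetic progressions.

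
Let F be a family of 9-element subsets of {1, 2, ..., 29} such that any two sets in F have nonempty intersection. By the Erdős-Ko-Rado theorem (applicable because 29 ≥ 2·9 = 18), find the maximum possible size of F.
max |F| = C(28, 8) = 3108105

The Erdős-Ko-Rado theorem states: for n ≥ 2k, an intersecting family of k-subsets of an n-element set has size at most C(n − 1, k − 1), with equality for 'star' families {A ⊆ [n] : |A| = k, i ∈ A} (fix an element i). For n = 29, k = 9: C(28, 8) = 3108105.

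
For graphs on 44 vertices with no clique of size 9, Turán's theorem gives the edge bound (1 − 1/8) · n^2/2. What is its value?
Turán density bound = (7/8) · 44^2/2 = 847

Turán's theorem: ex(n, K_{r+1}) is achieved by the complete r-partite Turán graph T(n, r) with parts as balanced as possible, and is at most (1 − 1/r) · n^2/2. For r = 8, n = 44: the density bound is (7/8) · 1936/2 = 847. The integer-valued extremum is e(T(44, 8)) = 846, which is strictly less than the density bound 847 since 8 ∤ 44 (the parts of T(44, 8) cannot all be equal).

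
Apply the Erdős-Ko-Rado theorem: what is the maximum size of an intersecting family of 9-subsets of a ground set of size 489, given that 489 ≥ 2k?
max |F| = C(488, 8) = 75299288857921557

Erdős-Ko-Rado (1961): when n ≥ 2k, max |F| = C(n−1, k−1). The bound is attained by the star {A : i ∈ A} for any fixed i ∈ [n]. Here C(489−1, 9−1) = C(488, 8) = 75299288857921557.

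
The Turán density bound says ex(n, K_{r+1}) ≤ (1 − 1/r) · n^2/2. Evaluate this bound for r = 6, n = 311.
Turán density bound = (5/6) · 311^2/2 = 483605/12 ≈ 40300.4167

Turán's theorem: ex(n, K_{r+1}) is achieved by the complete r-partite Turán graph T(n, r) with parts as balanced as possible, and is at most (1 − 1/r) · n^2/2. For r = 6, n = 311: the density bound is (5/6) · 96721/2 = 483605/12 ≈ 40300.4167. The integer-valued extremum is e(T(311, 6)) = 40300, which is strictly less than the density bound 483605/12 since 6 ∤ 311 (the parts of T(311, 6) cannot all be equal).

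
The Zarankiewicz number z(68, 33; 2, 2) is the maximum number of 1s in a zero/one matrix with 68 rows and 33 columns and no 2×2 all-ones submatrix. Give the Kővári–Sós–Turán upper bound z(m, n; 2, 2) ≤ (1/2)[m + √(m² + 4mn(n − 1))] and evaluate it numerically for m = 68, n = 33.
z(68, 33; 2, 2) ≤ (1/2)[68 + √(68² + 4·68·33·32)] = (1/2)[68 + √291856] = 304.1185

Kővári–Sós–Turán: let r_1, ..., r_68 be the row sums and z = Σ r_i the total number of 1s. Each pair of columns can share at most one row with both entries 1 (else a 2×2 all-ones block appears), so Σ_i C(r_i, 2) ≤ C(33, 2) = 528. By convexity Σ_i C(r_i, 2) ≥ 68·C(z/68, 2) = z(z − 68)/(2·68), giving z² − 68z − 68·33·32 ≤ 0 and hence z ≤ (1/2)[68 + √(4624 + 4·71808)] = (1/2)[68 + √291856] ≈ (1/2)(68 + 540.237) = 304.1185.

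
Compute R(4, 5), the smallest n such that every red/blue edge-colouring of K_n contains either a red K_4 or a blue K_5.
R(4, 5) = 25

Lower bound: an explicit 2-colouring of K_{24} (typically a Paley-type or other structured construction) avoids a red K_4 and a blue K_5, showing R(4, 5) > 24.
Upper bound: the simple Erdős–Szekeres recurrence only gives R(4, 5) ≤ 32; the tight bound R(4, 5) ≤ 25 requires a sharper case analysis (or computer search) of 2-colourings of K_{25}.
Hence R(4, 5) = 25.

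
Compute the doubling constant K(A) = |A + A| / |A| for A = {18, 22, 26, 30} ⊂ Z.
K = |A + A| / |A| = 7/4

Enumerate A + A = {a + b : a, b ∈ A}. With |A| = 4, there are |A|^2 = 16 ordered sum pairs; collecting distinct values, A + A = {36, 40, 44, 48, 52, 56, 60}, so |A + A| = 7. Thus K = 7/4. Here |A + A| = 2|A| − 1 = 7, the minimum possible — so K = 7/4 is minimal, which holds iff A is an arithmetic progression.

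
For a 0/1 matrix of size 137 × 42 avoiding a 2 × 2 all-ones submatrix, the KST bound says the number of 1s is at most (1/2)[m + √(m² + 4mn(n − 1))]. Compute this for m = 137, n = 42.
z(137, 42; 2, 2) ≤ (1/2)[137 + √(137² + 4·137·42·41)] = (1/2)[137 + √962425] = 559.0163

Kővári–Sós–Turán: let r_1, ..., r_137 be the row sums and z = Σ r_i the total number of 1s. Each pair of columns can share at most one row with both entries 1 (else a 2×2 all-ones block appears), so Σ_i C(r_i, 2) ≤ C(42, 2) = 861. By convexity Σ_i C(r_i, 2) ≥ 137·C(z/137, 2) = z(z − 137)/(2·137), giving z² − 137z − 137·42·41 ≤ 0 and hence z ≤ (1/2)[137 + √(18769 + 4·235914)] = (1/2)[137 + √962425] ≈ (1/2)(137 + 981.0326) = 559.0163.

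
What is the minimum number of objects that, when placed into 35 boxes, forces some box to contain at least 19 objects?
n = (19 − 1)·35 + 1 = 631

By the generalised pigeonhole principle, to guarantee some box contains ≥ r objects we need more than (r − 1) · k objects total. Threshold: n = (r − 1) · k + 1. With r = 19 and k = 35: n = 18 · 35 + 1 = 630 + 1 = 631. For n = 630 = 18 · 35, we can put exactly 18 objects in every box, avoiding 19 in any single one — so 631 is tight.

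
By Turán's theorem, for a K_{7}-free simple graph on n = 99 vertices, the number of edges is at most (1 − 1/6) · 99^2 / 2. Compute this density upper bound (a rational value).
Turán density bound = (5/6) · 99^2/2 = 16335/4 ≈ 4083.75

Turán's theorem: ex(n, K_{r+1}) is achieved by the complete r-partite Turán graph T(n, r) with parts as balanced as possible, and is at most (1 − 1/r) · n^2/2. For r = 6, n = 99: the density bound is (5/6) · 9801/2 = 16335/4 ≈ 4083.75. The integer-valued extremum is e(T(99, 6)) = 4083, which is strictly less than the density bound 16335/4 since 6 ∤ 99 (the parts of T(99, 6) cannot all be equal).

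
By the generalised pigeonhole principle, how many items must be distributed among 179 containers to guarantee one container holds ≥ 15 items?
n = (15 − 1)·179 + 1 = 2507

By the generalised pigeonhole principle, to guarantee some box contains ≥ r objects we need more than (r − 1) · k objects total. Threshold: n = (r − 1) · k + 1. With r = 15 and k = 179: n = 14 · 179 + 1 = 2506 + 1 = 2507. For n = 2506 = 14 · 179, we can put exactly 14 objects in every box, avoiding 15 in any single one — so 2507 is tight.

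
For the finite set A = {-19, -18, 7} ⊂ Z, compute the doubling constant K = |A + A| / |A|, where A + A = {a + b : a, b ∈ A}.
K = |A + A| / |A| = 6/3 = 2

Enumerate A + A = {a + b : a, b ∈ A}. With |A| = 3, there are |A|^2 = 9 ordered sum pairs; collecting distinct values, A + A = {-38, -37, -36, -12, -11, 14}, so |A + A| = 6. Thus K = 6/3 = 2. For comparison, the minimum possible |A + A| over all 3-element sets is 2·3 − 1 = 5 (so min K = 5/3), attained only by arithmetic progressions.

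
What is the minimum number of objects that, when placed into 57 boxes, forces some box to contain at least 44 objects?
n = (44 − 1)·57 + 1 = 2452

By the generalised pigeonhole principle, to guarantee some box contains ≥ r objects we need more than (r − 1) · k objects total. Threshold: n = (r − 1) · k + 1. With r = 44 and k = 57: n = 43 · 57 + 1 = 2451 + 1 = 2452. For n = 2451 = 43 · 57, we can put exactly 43 objects in every box, avoiding 44 in any single one — so 2452 is tight.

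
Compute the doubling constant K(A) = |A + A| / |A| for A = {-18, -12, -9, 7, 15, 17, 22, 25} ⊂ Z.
K = |A + A| / |A| = 34/8 = 17/4

Enumerate A + A = {a + b : a, b ∈ A}. With |A| = 8, there are |A|^2 = 64 ordered sum pairs; collecting distinct values, A + A = {-36, -30, -27, -24, -21, -18, -11, -5, -3, -2, -1, 3, 4, 5, 6, 7, 8, 10, 13, 14, 16, 22, 24, 29, 30, 32, 34, 37, 39, 40, 42, 44, 47, 50}, so |A + A| = 34. Thus K = 34/8 = 17/4. For comparison, the minimum possible |A + A| over all 8-element sets is 2·8 − 1 = 15 (so min K = 15/8), attained only by arithmetic progressions.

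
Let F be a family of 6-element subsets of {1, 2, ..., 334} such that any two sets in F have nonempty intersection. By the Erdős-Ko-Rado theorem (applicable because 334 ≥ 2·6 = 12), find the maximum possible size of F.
max |F| = C(333, 5) = 33108454071

Erdős-Ko-Rado (1961): when n ≥ 2k, max |F| = C(n−1, k−1). The bound is attained by the star {A : i ∈ A} for any fixed i ∈ [n]. Here C(334−1, 6−1) = C(333, 5) = 33108454071.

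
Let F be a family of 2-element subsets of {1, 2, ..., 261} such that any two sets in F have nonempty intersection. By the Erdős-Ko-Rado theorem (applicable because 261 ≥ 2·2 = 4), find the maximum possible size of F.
max |F| = C(260, 1) = 260

Erdős-Ko-Rado (1961): when n ≥ 2k, max |F| = C(n−1, k−1). The bound is attained by the star {A : i ∈ A} for any fixed i ∈ [n]. Here C(261−1, 2−1) = C(260, 1) = 260.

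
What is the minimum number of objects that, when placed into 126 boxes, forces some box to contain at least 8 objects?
n = (8 − 1)·126 + 1 = 883

By the generalised pigeonhole principle, to guarantee some box contains ≥ r objects we need more than (r − 1) · k objects total. Threshold: n = (r − 1) · k + 1. With r = 8 and k = 126: n = 7 · 126 + 1 = 882 + 1 = 883. For n = 882 = 7 · 126, we can put exactly 7 objects in every box, avoiding 8 in any single one — so 883 is tight.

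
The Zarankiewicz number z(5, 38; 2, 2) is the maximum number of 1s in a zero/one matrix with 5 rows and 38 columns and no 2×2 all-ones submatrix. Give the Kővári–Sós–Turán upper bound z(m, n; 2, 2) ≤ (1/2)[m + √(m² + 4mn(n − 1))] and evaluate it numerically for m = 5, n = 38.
z(5, 38; 2, 2) ≤ (1/2)[5 + √(5² + 4·5·38·37)] = (1/2)[5 + √28145] = 86.3824

Kővári–Sós–Turán: let r_1, ..., r_5 be the row sums and z = Σ r_i the total number of 1s. Each pair of columns can share at most one row with both entries 1 (else a 2×2 all-ones block appears), so Σ_i C(r_i, 2) ≤ C(38, 2) = 703. By convexity Σ_i C(r_i, 2) ≥ 5·C(z/5, 2) = z(z − 5)/(2·5), giving z² − 5z − 5·38·37 ≤ 0 and hence z ≤ (1/2)[5 + √(25 + 4·7030)] = (1/2)[5 + √28145] ≈ (1/2)(5 + 167.7647) = 86.3824.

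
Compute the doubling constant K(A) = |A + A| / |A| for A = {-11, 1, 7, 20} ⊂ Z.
K = |A + A| / |A| = 10/4 = 5/2

Enumerate A + A = {a + b : a, b ∈ A}. With |A| = 4, there are |A|^2 = 16 ordered sum pairs; collecting distinct values, A + A = {-22, -10, -4, 2, 8, 9, 14, 21, 27, 40}, so |A + A| = 10. Thus K = 10/4 = 5/2. For comparison, the minimum possible |A + A| over all 4-element sets is 2·4 − 1 = 7 (so min K = 7/4), attained only by arithmetic progressions.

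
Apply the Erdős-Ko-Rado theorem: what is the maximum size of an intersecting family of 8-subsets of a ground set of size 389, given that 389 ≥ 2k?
max |F| = C(388, 7) = 248744535954816

The Erdős-Ko-Rado theorem states: for n ≥ 2k, an intersecting family of k-subsets of an n-element set has size at most C(n − 1, k − 1), with equality for 'star' families {A ⊆ [n] : |A| = k, i ∈ A} (fix an element i). For n = 389, k = 8: C(388, 7) = 248744535954816.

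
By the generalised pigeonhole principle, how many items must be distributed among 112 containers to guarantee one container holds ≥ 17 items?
n = (17 − 1)·112 + 1 = 1793

By the generalised pigeonhole principle, to guarantee some box contains ≥ r objects we need more than (r − 1) · k objects total. Threshold: n = (r − 1) · k + 1. With r = 17 and k = 112: n = 16 · 112 + 1 = 1792 + 1 = 1793. For n = 1792 = 16 · 112, we can put exactly 16 objects in every box, avoiding 17 in any single one — so 1793 is tight.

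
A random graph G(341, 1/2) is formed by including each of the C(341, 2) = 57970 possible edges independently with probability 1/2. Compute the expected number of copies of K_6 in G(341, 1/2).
E[# K_6] = C(341, 6) · (1/2)^C(6, 2) = 2089230591448 / 2^15 = 261153823931/4096 ≈ 63758257.795654

For each 6-subset S of vertices (there are C(341, 6) = 2089230591448 such S), let X_S = 1 if S induces a K_6 (all C(6, 2) = 15 edges present). Then P(X_S = 1) = (1/2)^15 = 1/32768. By linearity of expectation, E[# K_6] = C(341, 6) · (1/2)^15 = 2089230591448 / 32768 = 261153823931/4096 ≈ 63758257.795654.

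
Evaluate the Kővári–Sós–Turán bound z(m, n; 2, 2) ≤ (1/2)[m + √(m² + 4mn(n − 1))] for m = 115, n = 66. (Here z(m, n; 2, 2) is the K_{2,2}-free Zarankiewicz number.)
z(115, 66; 2, 2) ≤ (1/2)[115 + √(115² + 4·115·66·65)] = (1/2)[115 + √1986625] = 762.2384

Kővári–Sós–Turán: let r_1, ..., r_115 be the row sums and z = Σ r_i the total number of 1s. Each pair of columns can share at most one row with both entries 1 (else a 2×2 all-ones block appears), so Σ_i C(r_i, 2) ≤ C(66, 2) = 2145. By convexity Σ_i C(r_i, 2) ≥ 115·C(z/115, 2) = z(z − 115)/(2·115), giving z² − 115z − 115·66·65 ≤ 0 and hence z ≤ (1/2)[115 + √(13225 + 4·493350)] = (1/2)[115 + √1986625] ≈ (1/2)(115 + 1409.4769) = 762.2384.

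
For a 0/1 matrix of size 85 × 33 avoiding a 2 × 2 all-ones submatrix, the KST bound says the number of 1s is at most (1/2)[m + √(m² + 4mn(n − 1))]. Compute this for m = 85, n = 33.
z(85, 33; 2, 2) ≤ (1/2)[85 + √(85² + 4·85·33·32)] = (1/2)[85 + √366265] = 345.0992

Kővári–Sós–Turán: let r_1, ..., r_85 be the row sums and z = Σ r_i the total number of 1s. Each pair of columns can share at most one row with both entries 1 (else a 2×2 all-ones block appears), so Σ_i C(r_i, 2) ≤ C(33, 2) = 528. By convexity Σ_i C(r_i, 2) ≥ 85·C(z/85, 2) = z(z − 85)/(2·85), giving z² − 85z − 85·33·32 ≤ 0 and hence z ≤ (1/2)[85 + √(7225 + 4·89760)] = (1/2)[85 + √366265] ≈ (1/2)(85 + 605.1983) = 345.0992.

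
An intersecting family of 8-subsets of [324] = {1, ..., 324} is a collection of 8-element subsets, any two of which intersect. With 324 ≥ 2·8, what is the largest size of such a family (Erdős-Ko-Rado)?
max |F| = C(323, 7) = 68164763706512

The Erdős-Ko-Rado theorem states: for n ≥ 2k, an intersecting family of k-subsets of an n-element set has size at most C(n − 1, k − 1), with equality for 'star' families {A ⊆ [n] : |A| = k, i ∈ A} (fix an element i). For n = 324, k = 8: C(323, 7) = 68164763706512.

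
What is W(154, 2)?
W(154, 2) = 154 + 1 = 155

A 2-term AP is any pair of integers, so a monochromatic 2-AP exists iff some colour is used at least twice. With 154 colours, the colouring i ↦ i on {1, ..., 154} uses each colour once, avoiding any monochromatic pair, so W(154, 2) > 154. For {1, ..., 155}, pigeonhole forces two integers of the same colour, which form a monochromatic 2-AP. Hence W(154, 2) = 155.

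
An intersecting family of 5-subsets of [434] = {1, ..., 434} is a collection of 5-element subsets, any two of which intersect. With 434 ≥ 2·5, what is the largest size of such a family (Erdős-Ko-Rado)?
max |F| = C(433, 4) = 1444462020

The Erdős-Ko-Rado theorem states: for n ≥ 2k, an intersecting family of k-subsets of an n-element set has size at most C(n − 1, k − 1), with equality for 'star' families {A ⊆ [n] : |A| = k, i ∈ A} (fix an element i). For n = 434, k = 5: C(433, 4) = 1444462020.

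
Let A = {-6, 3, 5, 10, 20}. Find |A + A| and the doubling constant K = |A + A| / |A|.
K = |A + A| / |A| = 15/5 = 3

Enumerate A + A = {a + b : a, b ∈ A}. With |A| = 5, there are |A|^2 = 25 ordered sum pairs; collecting distinct values, A + A = {-12, -3, -1, 4, 6, 8, 10, 13, 14, 15, 20, 23, 25, 30, 40}, so |A + A| = 15. Thus K = 15/5 = 3. For comparison, the minimum possible |A + A| over all 5-element sets is 2·5 − 1 = 9 (so min K = 9/5), attained only by arithmetic progressions.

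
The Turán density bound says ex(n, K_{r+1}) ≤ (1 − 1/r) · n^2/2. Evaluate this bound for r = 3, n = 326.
Turán density bound = (2/3) · 326^2/2 = 106276/3 ≈ 35425.3333

Turán's theorem: ex(n, K_{r+1}) is achieved by the complete r-partite Turán graph T(n, r) with parts as balanced as possible, and is at most (1 − 1/r) · n^2/2. For r = 3, n = 326: the density bound is (2/3) · 106276/2 = 106276/3 ≈ 35425.3333. The integer-valued extremum is e(T(326, 3)) = 35425, which is strictly less than the density bound 106276/3 since 3 ∤ 326 (the parts of T(326, 3) cannot all be equal).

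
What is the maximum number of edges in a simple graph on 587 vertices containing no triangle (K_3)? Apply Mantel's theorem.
ex(587, K_3) = ⌊587^2/4⌋ = 86142

Mantel (1907): a triangle-free graph on n vertices has at most ⌊n^2/4⌋ edges, with equality for the complete bipartite graph K_{⌊n/2⌋, ⌈n/2⌉}. For n = 587: ⌊587^2/4⌋ = ⌊344569/4⌋ = 86142. The extremal graph is K_{293, 294}, which has 293·294 = 86142 edges.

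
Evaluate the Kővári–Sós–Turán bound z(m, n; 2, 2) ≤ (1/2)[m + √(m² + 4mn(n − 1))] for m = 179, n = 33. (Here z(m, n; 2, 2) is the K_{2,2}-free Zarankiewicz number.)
z(179, 33; 2, 2) ≤ (1/2)[179 + √(179² + 4·179·33·32)] = (1/2)[179 + √788137] = 533.3854

Kővári–Sós–Turán: let r_1, ..., r_179 be the row sums and z = Σ r_i the total number of 1s. Each pair of columns can share at most one row with both entries 1 (else a 2×2 all-ones block appears), so Σ_i C(r_i, 2) ≤ C(33, 2) = 528. By convexity Σ_i C(r_i, 2) ≥ 179·C(z/179, 2) = z(z − 179)/(2·179), giving z² − 179z − 179·33·32 ≤ 0 and hence z ≤ (1/2)[179 + √(32041 + 4·189024)] = (1/2)[179 + √788137] ≈ (1/2)(179 + 887.7708) = 533.3854.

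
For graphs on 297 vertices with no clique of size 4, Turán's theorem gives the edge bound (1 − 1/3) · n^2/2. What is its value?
Turán density bound = (2/3) · 297^2/2 = 29403

Turán's theorem: ex(n, K_{r+1}) is achieved by the complete r-partite Turán graph T(n, r) with parts as balanced as possible, and is at most (1 − 1/r) · n^2/2. For r = 3, n = 297: the density bound is (2/3) · 88209/2 = 29403. Since 3 ∣ 297, the Turán graph T(297, 3) has parts of equal size 99, and its edge count e(T(297, 3)) = 29403 attains the density bound exactly.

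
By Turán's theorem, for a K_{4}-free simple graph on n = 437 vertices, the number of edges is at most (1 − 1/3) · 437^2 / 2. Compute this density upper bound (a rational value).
Turán density bound = (2/3) · 437^2/2 = 190969/3 ≈ 63656.3333

Turán's theorem: ex(n, K_{r+1}) is achieved by the complete r-partite Turán graph T(n, r) with parts as balanced as possible, and is at most (1 − 1/r) · n^2/2. For r = 3, n = 437: the density bound is (2/3) · 190969/2 = 190969/3 ≈ 63656.3333. The integer-valued extremum is e(T(437, 3)) = 63656, which is strictly less than the density bound 190969/3 since 3 ∤ 437 (the parts of T(437, 3) cannot all be equal).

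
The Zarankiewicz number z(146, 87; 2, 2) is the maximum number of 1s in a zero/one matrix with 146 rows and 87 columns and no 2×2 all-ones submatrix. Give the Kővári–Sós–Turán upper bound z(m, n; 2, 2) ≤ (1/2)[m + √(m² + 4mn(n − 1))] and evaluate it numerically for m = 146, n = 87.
z(146, 87; 2, 2) ≤ (1/2)[146 + √(146² + 4·146·87·86)] = (1/2)[146 + √4390804] = 1120.7123

Kővári–Sós–Turán: let r_1, ..., r_146 be the row sums and z = Σ r_i the total number of 1s. Each pair of columns can share at most one row with both entries 1 (else a 2×2 all-ones block appears), so Σ_i C(r_i, 2) ≤ C(87, 2) = 3741. By convexity Σ_i C(r_i, 2) ≥ 146·C(z/146, 2) = z(z − 146)/(2·146), giving z² − 146z − 146·87·86 ≤ 0 and hence z ≤ (1/2)[146 + √(21316 + 4·1092372)] = (1/2)[146 + √4390804] ≈ (1/2)(146 + 2095.4245) = 1120.7123.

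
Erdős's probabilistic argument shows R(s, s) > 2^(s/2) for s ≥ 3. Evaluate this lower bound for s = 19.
2^(19/2) = 724.0773; so R(19, 19) > 724.0773

Colour each edge of K_n uniformly at random with red/blue. The expected number of monochromatic K_19 is C(n, 19) · 2 · 2^(−C(19,2)). If C(n, 19) · 2^(1 − C(19,2)) < 1, then with positive probability no monochromatic K_19 exists, so R(19, 19) > n. The standard estimate C(n, 19) ≤ n^19/19! shows this inequality holds whenever n ≤ 2^(19/2) (since 19! · 2^(C(19,2) − 1) > 2^(19^2/2) ≥ n^19). Hence R(19, 19) > 2^(19/2) = 724.0773.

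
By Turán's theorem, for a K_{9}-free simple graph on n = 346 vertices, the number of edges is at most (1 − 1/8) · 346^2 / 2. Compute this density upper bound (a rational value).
Turán density bound = (7/8) · 346^2/2 = 209503/4 ≈ 52375.75

Turán's theorem: ex(n, K_{r+1}) is achieved by the complete r-partite Turán graph T(n, r) with parts as balanced as possible, and is at most (1 − 1/r) · n^2/2. For r = 8, n = 346: the density bound is (7/8) · 119716/2 = 209503/4 ≈ 52375.75. The integer-valued extremum is e(T(346, 8)) = 52375, which is strictly less than the density bound 209503/4 since 8 ∤ 346 (the parts of T(346, 8) cannot all be equal).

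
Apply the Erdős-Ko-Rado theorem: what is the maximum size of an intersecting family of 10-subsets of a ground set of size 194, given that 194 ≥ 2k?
max |F| = C(193, 9) = 847282830030120

Erdős-Ko-Rado (1961): when n ≥ 2k, max |F| = C(n−1, k−1). The bound is attained by the star {A : i ∈ A} for any fixed i ∈ [n]. Here C(194−1, 10−1) = C(193, 9) = 847282830030120.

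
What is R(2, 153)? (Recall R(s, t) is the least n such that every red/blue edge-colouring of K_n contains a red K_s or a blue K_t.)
R(2, 153) = 153

R(2, k) = k for all k ≥ 2: in a 2-colouring of K_k, either some edge is red (a red K_2) or all edges are blue (a blue K_k). And K_{152} coloured all-blue has no blue K_153, so R(2, 153) > 152. Hence R(2, 153) = 153.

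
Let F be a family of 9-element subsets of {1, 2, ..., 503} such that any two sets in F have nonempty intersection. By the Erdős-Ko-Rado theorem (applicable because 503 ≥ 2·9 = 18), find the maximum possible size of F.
max |F| = C(502, 8) = 94572327271677750

The Erdős-Ko-Rado theorem states: for n ≥ 2k, an intersecting family of k-subsets of an n-element set has size at most C(n − 1, k − 1), with equality for 'star' families {A ⊆ [n] : |A| = k, i ∈ A} (fix an element i). For n = 503, k = 9: C(502, 8) = 94572327271677750.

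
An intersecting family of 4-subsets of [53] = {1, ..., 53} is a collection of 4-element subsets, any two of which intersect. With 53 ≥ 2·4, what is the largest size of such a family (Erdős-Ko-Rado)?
max |F| = C(52, 3) = 22100

The Erdős-Ko-Rado theorem states: for n ≥ 2k, an intersecting family of k-subsets of an n-element set has size at most C(n − 1, k − 1), with equality for 'star' families {A ⊆ [n] : |A| = k, i ∈ A} (fix an element i). For n = 53, k = 4: C(52, 3) = 22100.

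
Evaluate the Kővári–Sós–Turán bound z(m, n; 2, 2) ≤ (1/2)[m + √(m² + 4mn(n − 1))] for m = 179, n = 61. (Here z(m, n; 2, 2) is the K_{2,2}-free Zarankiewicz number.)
z(179, 61; 2, 2) ≤ (1/2)[179 + √(179² + 4·179·61·60)] = (1/2)[179 + √2652601] = 903.8404

Kővári–Sós–Turán: let r_1, ..., r_179 be the row sums and z = Σ r_i the total number of 1s. Each pair of columns can share at most one row with both entries 1 (else a 2×2 all-ones block appears), so Σ_i C(r_i, 2) ≤ C(61, 2) = 1830. By convexity Σ_i C(r_i, 2) ≥ 179·C(z/179, 2) = z(z − 179)/(2·179), giving z² − 179z − 179·61·60 ≤ 0 and hence z ≤ (1/2)[179 + √(32041 + 4·655140)] = (1/2)[179 + √2652601] ≈ (1/2)(179 + 1628.6808) = 903.8404.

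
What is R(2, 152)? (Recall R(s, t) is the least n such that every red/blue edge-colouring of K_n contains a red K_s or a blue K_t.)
R(2, 152) = 152

R(2, k) = k for all k ≥ 2: in a 2-colouring of K_k, either some edge is red (a red K_2) or all edges are blue (a blue K_k). And K_{151} coloured all-blue has no blue K_152, so R(2, 152) > 151. Hence R(2, 152) = 152.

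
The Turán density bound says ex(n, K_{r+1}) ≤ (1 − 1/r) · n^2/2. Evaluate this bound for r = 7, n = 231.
Turán density bound = (6/7) · 231^2/2 = 22869

Turán's theorem: ex(n, K_{r+1}) is achieved by the complete r-partite Turán graph T(n, r) with parts as balanced as possible, and is at most (1 − 1/r) · n^2/2. For r = 7, n = 231: the density bound is (6/7) · 53361/2 = 22869. Since 7 ∣ 231, the Turán graph T(231, 7) has parts of equal size 33, and its edge count e(T(231, 7)) = 22869 attains the density bound exactly.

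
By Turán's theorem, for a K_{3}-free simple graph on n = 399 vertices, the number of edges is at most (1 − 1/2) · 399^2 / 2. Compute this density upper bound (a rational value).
Turán density bound = (1/2) · 399^2/2 = 159201/4 ≈ 39800.25

Turán's theorem: ex(n, K_{r+1}) is achieved by the complete r-partite Turán graph T(n, r) with parts as balanced as possible, and is at most (1 − 1/r) · n^2/2. For r = 2, n = 399: the density bound is (1/2) · 159201/2 = 159201/4 ≈ 39800.25. The integer-valued extremum is e(T(399, 2)) = 39800, which is strictly less than the density bound 159201/4 since 2 ∤ 399 (the parts of T(399, 2) cannot all be equal).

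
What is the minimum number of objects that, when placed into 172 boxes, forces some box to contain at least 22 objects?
n = (22 − 1)·172 + 1 = 3613

By the generalised pigeonhole principle, to guarantee some box contains ≥ r objects we need more than (r − 1) · k objects total. Threshold: n = (r − 1) · k + 1. With r = 22 and k = 172: n = 21 · 172 + 1 = 3612 + 1 = 3613. For n = 3612 = 21 · 172, we can put exactly 21 objects in every box, avoiding 22 in any single one — so 3613 is tight.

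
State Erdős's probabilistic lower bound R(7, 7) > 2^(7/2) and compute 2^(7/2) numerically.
2^(7/2) = 11.3137; so R(7, 7) > 11.3137

Colour each edge of K_n uniformly at random with red/blue. The expected number of monochromatic K_7 is C(n, 7) · 2 · 2^(−C(7,2)). If C(n, 7) · 2^(1 − C(7,2)) < 1, then with positive probability no monochromatic K_7 exists, so R(7, 7) > n. The standard estimate C(n, 7) ≤ n^7/7! shows this inequality holds whenever n ≤ 2^(7/2) (since 7! · 2^(C(7,2) − 1) > 2^(7^2/2) ≥ n^7). Hence R(7, 7) > 2^(7/2) = 11.3137.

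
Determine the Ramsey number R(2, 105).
R(2, 105) = 105

R(2, k) = k for all k ≥ 2: in a 2-colouring of K_k, either some edge is red (a red K_2) or all edges are blue (a blue K_k). And K_{104} coloured all-blue has no blue K_105, so R(2, 105) > 104. Hence R(2, 105) = 105.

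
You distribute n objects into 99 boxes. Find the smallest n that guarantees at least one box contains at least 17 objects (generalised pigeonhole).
n = (17 − 1)·99 + 1 = 1585

By the generalised pigeonhole principle, to guarantee some box contains ≥ r objects we need more than (r − 1) · k objects total. Threshold: n = (r − 1) · k + 1. With r = 17 and k = 99: n = 16 · 99 + 1 = 1584 + 1 = 1585. For n = 1584 = 16 · 99, we can put exactly 16 objects in every box, avoiding 17 in any single one — so 1585 is tight.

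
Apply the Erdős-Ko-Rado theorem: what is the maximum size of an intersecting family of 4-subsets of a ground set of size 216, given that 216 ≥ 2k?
max |F| = C(215, 3) = 1633355

The Erdős-Ko-Rado theorem states: for n ≥ 2k, an intersecting family of k-subsets of an n-element set has size at most C(n − 1, k − 1), with equality for 'star' families {A ⊆ [n] : |A| = k, i ∈ A} (fix an element i). For n = 216, k = 4: C(215, 3) = 1633355.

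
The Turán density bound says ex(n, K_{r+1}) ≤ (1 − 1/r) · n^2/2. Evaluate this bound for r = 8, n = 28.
Turán density bound = (7/8) · 28^2/2 = 343

Turán's theorem: ex(n, K_{r+1}) is achieved by the complete r-partite Turán graph T(n, r) with parts as balanced as possible, and is at most (1 − 1/r) · n^2/2. For r = 8, n = 28: the density bound is (7/8) · 784/2 = 343. The integer-valued extremum is e(T(28, 8)) = 342, which is strictly less than the density bound 343 since 8 ∤ 28 (the parts of T(28, 8) cannot all be equal).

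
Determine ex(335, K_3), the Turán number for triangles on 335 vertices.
ex(335, K_3) = ⌊335^2/4⌋ = 28056

Mantel (1907): a triangle-free graph on n vertices has at most ⌊n^2/4⌋ edges, with equality for the complete bipartite graph K_{⌊n/2⌋, ⌈n/2⌉}. For n = 335: ⌊335^2/4⌋ = ⌊112225/4⌋ = 28056. The extremal graph is K_{167, 168}, which has 167·168 = 28056 edges.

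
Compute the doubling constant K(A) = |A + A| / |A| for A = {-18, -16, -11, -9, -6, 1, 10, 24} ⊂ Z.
K = |A + A| / |A| = 31/8

Enumerate A + A = {a + b : a, b ∈ A}. With |A| = 8, there are |A|^2 = 64 ordered sum pairs; collecting distinct values, A + A = {-36, -34, -32, -29, -27, -25, -24, -22, -20, -18, -17, -15, -12, -10, -8, -6, -5, -1, 1, 2, 4, 6, 8, 11, 13, 15, 18, 20, 25, 34, 48}, so |A + A| = 31. Thus K = 31/8. For comparison, the minimum possible |A + A| over all 8-element sets is 2·8 − 1 = 15 (so min K = 15/8), attained only by arithmetic progressions.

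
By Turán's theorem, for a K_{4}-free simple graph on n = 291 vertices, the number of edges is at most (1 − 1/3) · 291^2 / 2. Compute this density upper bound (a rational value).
Turán density bound = (2/3) · 291^2/2 = 28227

Turán's theorem: ex(n, K_{r+1}) is achieved by the complete r-partite Turán graph T(n, r) with parts as balanced as possible, and is at most (1 − 1/r) · n^2/2. For r = 3, n = 291: the density bound is (2/3) · 84681/2 = 28227. Since 3 ∣ 291, the Turán graph T(291, 3) has parts of equal size 97, and its edge count e(T(291, 3)) = 28227 attains the density bound exactly.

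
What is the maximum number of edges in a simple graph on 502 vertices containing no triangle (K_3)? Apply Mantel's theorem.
ex(502, K_3) = ⌊502^2/4⌋ = 63001

Mantel (1907): a triangle-free graph on n vertices has at most ⌊n^2/4⌋ edges, with equality for the complete bipartite graph K_{⌊n/2⌋, ⌈n/2⌉}. For n = 502: ⌊502^2/4⌋ = ⌊252004/4⌋ = 63001. The extremal graph is K_{251, 251}, which has 251·251 = 63001 edges.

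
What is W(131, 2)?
W(131, 2) = 131 + 1 = 132

A 2-term AP is any pair of integers, so a monochromatic 2-AP exists iff some colour is used at least twice. With 131 colours, the colouring i ↦ i on {1, ..., 131} uses each colour once, avoiding any monochromatic pair, so W(131, 2) > 131. For {1, ..., 132}, pigeonhole forces two integers of the same colour, which form a monochromatic 2-AP. Hence W(131, 2) = 132.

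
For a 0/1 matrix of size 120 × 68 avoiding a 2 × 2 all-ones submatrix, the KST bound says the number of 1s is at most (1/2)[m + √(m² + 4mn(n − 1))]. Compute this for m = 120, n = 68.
z(120, 68; 2, 2) ≤ (1/2)[120 + √(120² + 4·120·68·67)] = (1/2)[120 + √2201280] = 801.8356

Kővári–Sós–Turán: let r_1, ..., r_120 be the row sums and z = Σ r_i the total number of 1s. Each pair of columns can share at most one row with both entries 1 (else a 2×2 all-ones block appears), so Σ_i C(r_i, 2) ≤ C(68, 2) = 2278. By convexity Σ_i C(r_i, 2) ≥ 120·C(z/120, 2) = z(z − 120)/(2·120), giving z² − 120z − 120·68·67 ≤ 0 and hence z ≤ (1/2)[120 + √(14400 + 4·546720)] = (1/2)[120 + √2201280] ≈ (1/2)(120 + 1483.6711) = 801.8356.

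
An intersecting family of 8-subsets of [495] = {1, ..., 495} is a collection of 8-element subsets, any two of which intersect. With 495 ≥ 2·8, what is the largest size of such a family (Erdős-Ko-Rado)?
max |F| = C(494, 7) = 1364943541132808

The Erdős-Ko-Rado theorem states: for n ≥ 2k, an intersecting family of k-subsets of an n-element set has size at most C(n − 1, k − 1), with equality for 'star' families {A ⊆ [n] : |A| = k, i ∈ A} (fix an element i). For n = 495, k = 8: C(494, 7) = 1364943541132808.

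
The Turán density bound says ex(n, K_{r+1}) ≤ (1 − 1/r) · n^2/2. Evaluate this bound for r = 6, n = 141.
Turán density bound = (5/6) · 141^2/2 = 33135/4 ≈ 8283.75

Turán's theorem: ex(n, K_{r+1}) is achieved by the complete r-partite Turán graph T(n, r) with parts as balanced as possible, and is at most (1 − 1/r) · n^2/2. For r = 6, n = 141: the density bound is (5/6) · 19881/2 = 33135/4 ≈ 8283.75. The integer-valued extremum is e(T(141, 6)) = 8283, which is strictly less than the density bound 33135/4 since 6 ∤ 141 (the parts of T(141, 6) cannot all be equal).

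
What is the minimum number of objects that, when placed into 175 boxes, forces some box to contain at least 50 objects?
n = (50 − 1)·175 + 1 = 8576

By the generalised pigeonhole principle, to guarantee some box contains ≥ r objects we need more than (r − 1) · k objects total. Threshold: n = (r − 1) · k + 1. With r = 50 and k = 175: n = 49 · 175 + 1 = 8575 + 1 = 8576. For n = 8575 = 49 · 175, we can put exactly 49 objects in every box, avoiding 50 in any single one — so 8576 is tight.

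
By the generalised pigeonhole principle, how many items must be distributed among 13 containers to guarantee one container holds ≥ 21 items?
n = (21 − 1)·13 + 1 = 261

By the generalised pigeonhole principle, to guarantee some box contains ≥ r objects we need more than (r − 1) · k objects total. Threshold: n = (r − 1) · k + 1. With r = 21 and k = 13: n = 20 · 13 + 1 = 260 + 1 = 261. For n = 260 = 20 · 13, we can put exactly 20 objects in every box, avoiding 21 in any single one — so 261 is tight.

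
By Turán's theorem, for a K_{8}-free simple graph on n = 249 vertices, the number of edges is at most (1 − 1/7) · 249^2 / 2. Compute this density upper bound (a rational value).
Turán density bound = (6/7) · 249^2/2 = 186003/7 ≈ 26571.8571

Turán's theorem: ex(n, K_{r+1}) is achieved by the complete r-partite Turán graph T(n, r) with parts as balanced as possible, and is at most (1 − 1/r) · n^2/2. For r = 7, n = 249: the density bound is (6/7) · 62001/2 = 186003/7 ≈ 26571.8571. The integer-valued extremum is e(T(249, 7)) = 26571, which is strictly less than the density bound 186003/7 since 7 ∤ 249 (the parts of T(249, 7) cannot all be equal).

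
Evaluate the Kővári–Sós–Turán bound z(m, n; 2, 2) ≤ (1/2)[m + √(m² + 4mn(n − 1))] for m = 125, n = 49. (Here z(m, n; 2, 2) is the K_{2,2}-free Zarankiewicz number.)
z(125, 49; 2, 2) ≤ (1/2)[125 + √(125² + 4·125·49·48)] = (1/2)[125 + √1191625] = 608.3079

Kővári–Sós–Turán: let r_1, ..., r_125 be the row sums and z = Σ r_i the total number of 1s. Each pair of columns can share at most one row with both entries 1 (else a 2×2 all-ones block appears), so Σ_i C(r_i, 2) ≤ C(49, 2) = 1176. By convexity Σ_i C(r_i, 2) ≥ 125·C(z/125, 2) = z(z − 125)/(2·125), giving z² − 125z − 125·49·48 ≤ 0 and hence z ≤ (1/2)[125 + √(15625 + 4·294000)] = (1/2)[125 + √1191625] ≈ (1/2)(125 + 1091.6158) = 608.3079.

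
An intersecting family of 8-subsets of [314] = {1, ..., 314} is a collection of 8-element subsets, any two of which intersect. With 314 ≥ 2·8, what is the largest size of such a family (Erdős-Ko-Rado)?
max |F| = C(313, 7) = 54580567809196

Erdős-Ko-Rado (1961): when n ≥ 2k, max |F| = C(n−1, k−1). The bound is attained by the star {A : i ∈ A} for any fixed i ∈ [n]. Here C(314−1, 8−1) = C(313, 7) = 54580567809196.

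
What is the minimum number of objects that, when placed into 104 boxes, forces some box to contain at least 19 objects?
n = (19 − 1)·104 + 1 = 1873

By the generalised pigeonhole principle, to guarantee some box contains ≥ r objects we need more than (r − 1) · k objects total. Threshold: n = (r − 1) · k + 1. With r = 19 and k = 104: n = 18 · 104 + 1 = 1872 + 1 = 1873. For n = 1872 = 18 · 104, we can put exactly 18 objects in every box, avoiding 19 in any single one — so 1873 is tight.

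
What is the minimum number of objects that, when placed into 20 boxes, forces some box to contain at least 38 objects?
n = (38 − 1)·20 + 1 = 741

By the generalised pigeonhole principle, to guarantee some box contains ≥ r objects we need more than (r − 1) · k objects total. Threshold: n = (r − 1) · k + 1. With r = 38 and k = 20: n = 37 · 20 + 1 = 740 + 1 = 741. For n = 740 = 37 · 20, we can put exactly 37 objects in every box, avoiding 38 in any single one — so 741 is tight.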